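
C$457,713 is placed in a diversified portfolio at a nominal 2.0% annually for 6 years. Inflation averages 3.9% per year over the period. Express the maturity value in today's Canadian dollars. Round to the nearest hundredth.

Nominal value at maturity: C$457,713 × (1 + 2.0%)^6 ≈ C$515,459.18.
Price-level factor over 6 years: (1 + 3.9%)^6 ≈ 1.2580366265.
The maturity value deflated by that factor is the answer in today's purchasing power.

C$409,733.05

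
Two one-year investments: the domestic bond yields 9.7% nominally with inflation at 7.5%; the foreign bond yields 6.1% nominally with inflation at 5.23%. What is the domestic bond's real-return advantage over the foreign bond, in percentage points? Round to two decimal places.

The domestic bond real return: 1.097/1.075 − 1 = 2.047%.
The foreign bond real return: 1.061/1.0523 − 1 = 0.827%.
Difference: 2.047 − 0.827 = 1.220 pp.

1.22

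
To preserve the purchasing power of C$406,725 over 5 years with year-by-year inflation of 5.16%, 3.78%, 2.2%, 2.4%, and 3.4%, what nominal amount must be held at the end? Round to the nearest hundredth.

Cumulative price-level factor: 1.0516 × 1.0378 × 1.022 × 1.024 × 1.034 ≈ 1.1809612155.
Multiplying C$406,725 by the price-level factor gives the future nominal sum.

C$480,326.45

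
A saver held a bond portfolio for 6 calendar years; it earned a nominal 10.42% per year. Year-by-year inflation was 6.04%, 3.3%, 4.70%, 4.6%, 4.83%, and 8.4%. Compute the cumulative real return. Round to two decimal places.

32.96%

Cumulative inflation factor: 1.0604 × 1.033 × 1.0470 × 1.046 × 1.0483 × 1.084 ≈ 1.36321.
Nominal growth factor: 1.81254. Real growth factor = 1.81254 / 1.36321 ≈ 1.32961.
Total real return ≈ 32.9607%.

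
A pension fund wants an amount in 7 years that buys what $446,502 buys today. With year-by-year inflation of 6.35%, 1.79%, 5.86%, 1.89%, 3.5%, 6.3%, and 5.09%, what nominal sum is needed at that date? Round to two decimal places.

$602,787.83

Cumulative price-level factor: 1.0635 × 1.0179 × 1.0586 × 1.0189 × 1.035 × 1.063 × 1.0509 ≈ 1.3500226871.
The nominal amount required is $446,502 scaled up by that factor.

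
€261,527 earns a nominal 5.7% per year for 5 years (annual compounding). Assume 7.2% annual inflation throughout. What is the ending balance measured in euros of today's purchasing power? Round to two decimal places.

Nominal value at maturity: €261,527 × (1 + 5.7%)^5 ≈ €345,057.50.
Price-level factor over 5 years: (1 + 7.2%)^5 ≈ 1.4157087842.
The maturity value deflated by that factor is the answer in today's purchasing power.

€243,734.80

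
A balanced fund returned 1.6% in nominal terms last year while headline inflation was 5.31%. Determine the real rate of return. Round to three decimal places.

-3.523%

Real return via the Fisher equation: (1 + 1.6%)/(1 + 5.31%) − 1 = 1.016/1.0531 − 1 ≈ -0.03523.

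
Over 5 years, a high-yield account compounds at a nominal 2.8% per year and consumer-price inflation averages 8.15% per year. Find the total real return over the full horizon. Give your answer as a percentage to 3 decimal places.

-22.405%

The annual real rate is (1+2.8%)/(1+8.15%) − 1 = -4.9468%.
Compounded over 5 years: (1 + -0.049468)^5 − 1 ≈ -0.22405.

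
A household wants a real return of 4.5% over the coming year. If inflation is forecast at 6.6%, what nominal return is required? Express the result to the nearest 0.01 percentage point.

11.40%

By the Fisher equation, 1 + r_nom = (1 + 4.5%)(1 + 6.6%) = 1.045 × 1.066 = 1.11397.
So r_nom = 11.397%.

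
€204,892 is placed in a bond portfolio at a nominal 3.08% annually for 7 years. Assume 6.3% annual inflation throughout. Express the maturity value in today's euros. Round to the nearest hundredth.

€165,201.13

Nominal value at maturity: €204,892 × (1 + 3.08%)^7 ≈ €253,364.56.
Price-level factor over 7 years: (1 + 6.3%)^7 ≈ 1.5336732814.
Dividing the nominal maturity value by the price-level factor gives the value in today's money.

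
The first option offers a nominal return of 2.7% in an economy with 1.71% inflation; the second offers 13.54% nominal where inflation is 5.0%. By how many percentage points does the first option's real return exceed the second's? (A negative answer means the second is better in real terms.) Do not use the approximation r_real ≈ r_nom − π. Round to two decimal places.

-7.16

The first option real return: 1.027/1.0171 − 1 = 0.973%.
The second real return: 1.1354/1.050 − 1 = 8.133%.
Difference: 0.973 − 8.133 = -7.160 pp.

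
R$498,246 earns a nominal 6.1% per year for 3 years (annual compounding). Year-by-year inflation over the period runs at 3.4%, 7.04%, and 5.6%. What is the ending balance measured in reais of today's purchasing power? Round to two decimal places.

Nominal value at maturity: R$498,246 × (1 + 6.1%)^3 ≈ R$595,100.03.
Price-level factor over 3 years: 1.034 × 1.0704 × 1.056 = 1.1687740416.
The maturity value deflated by that factor is the answer in today's purchasing power.

R$509,166.02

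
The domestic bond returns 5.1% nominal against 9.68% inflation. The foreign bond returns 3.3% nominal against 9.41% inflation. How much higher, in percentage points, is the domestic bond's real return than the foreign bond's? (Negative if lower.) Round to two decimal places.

1.41

The domestic bond real return: 1.051/1.0968 − 1 = -4.176%.
The foreign bond real return: 1.033/1.0941 − 1 = -5.584%.
Difference: -4.176 − (-5.584) = 1.408 pp.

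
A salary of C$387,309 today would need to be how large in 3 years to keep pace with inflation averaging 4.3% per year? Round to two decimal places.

Cumulative price-level factor: (1+4.3%)^3 = 1.134626507.
The nominal amount required is C$387,309 scaled up by that factor.

C$439,451.06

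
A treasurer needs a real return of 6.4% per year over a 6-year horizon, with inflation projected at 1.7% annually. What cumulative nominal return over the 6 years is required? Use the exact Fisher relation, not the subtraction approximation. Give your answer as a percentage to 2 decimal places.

Required annual nominal rate: (1+6.4%)(1+1.7%) − 1 = 8.2088%.
Cumulative over 6 years: (1 + 0.082088)^6 − 1 ≈ 0.60537.

60.54%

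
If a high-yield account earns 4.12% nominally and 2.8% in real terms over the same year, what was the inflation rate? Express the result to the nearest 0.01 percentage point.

From (1+r_nom) = (1+r_real)(1+π), we get 1+π = (1 + 4.12%)/(1 + 2.8%) = 1.0412/1.028 ≈ 1.01284.
So π ≈ 1.2840%.

1.28%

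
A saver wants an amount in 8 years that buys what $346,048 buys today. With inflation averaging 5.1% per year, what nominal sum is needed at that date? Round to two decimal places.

$515,178.91

Cumulative price-level factor: (1+5.1%)^8 ≈ 1.4887498414.
The nominal amount required is $346,048 scaled up by that factor.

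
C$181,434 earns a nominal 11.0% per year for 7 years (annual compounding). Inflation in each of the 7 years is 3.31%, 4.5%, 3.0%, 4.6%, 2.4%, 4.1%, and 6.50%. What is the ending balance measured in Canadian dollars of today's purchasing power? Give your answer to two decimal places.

Nominal value at maturity: C$181,434 × (1 + 11.0%)^7 ≈ C$376,686.04.
Price-level factor over 7 years: 1.0331 × 1.045 × 1.030 × 1.046 × 1.024 × 1.041 × 1.0650 ≈ 1.3204679213.
Dividing the nominal maturity value by the price-level factor gives the value in today's money.

C$285,267.09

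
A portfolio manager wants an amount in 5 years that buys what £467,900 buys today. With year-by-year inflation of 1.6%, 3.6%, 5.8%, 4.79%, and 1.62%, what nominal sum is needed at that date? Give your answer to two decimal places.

£554,869.95

Cumulative price-level factor: 1.016 × 1.036 × 1.058 × 1.0479 × 1.0162 ≈ 1.1858729477.
The nominal amount required is £467,900 scaled up by that factor.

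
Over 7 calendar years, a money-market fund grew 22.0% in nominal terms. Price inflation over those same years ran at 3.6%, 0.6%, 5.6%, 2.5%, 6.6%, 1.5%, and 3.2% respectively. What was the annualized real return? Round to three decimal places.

Cumulative inflation factor: 1.036 × 1.006 × 1.056 × 1.025 × 1.066 × 1.015 × 1.032 ≈ 1.25965.
Nominal growth factor: 1.22000. Real growth factor = 1.22000 / 1.25965 ≈ 0.96853.
Annualized: 0.96853^(1/7) − 1 ≈ -0.00456.

-0.456%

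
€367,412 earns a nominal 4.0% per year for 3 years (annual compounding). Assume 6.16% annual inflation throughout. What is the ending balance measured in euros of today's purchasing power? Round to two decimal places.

Nominal value at maturity: €367,412 × (1 + 4.0%)^3 ≈ €413,288.53.
Price-level factor over 3 years: (1 + 6.16%)^3 ≈ 1.1964174249.
The maturity value deflated by that factor is the answer in today's purchasing power.

€345,438.41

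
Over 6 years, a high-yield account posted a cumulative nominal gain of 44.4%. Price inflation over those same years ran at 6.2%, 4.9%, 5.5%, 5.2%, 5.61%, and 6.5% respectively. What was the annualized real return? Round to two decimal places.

0.63%

Cumulative inflation factor: 1.062 × 1.049 × 1.055 × 1.052 × 1.0561 × 1.065 ≈ 1.39067.
Nominal growth factor: 1.44400. Real growth factor = 1.44400 / 1.39067 ≈ 1.03835.
Annualized: 1.03835^(1/6) − 1 ≈ 0.00629.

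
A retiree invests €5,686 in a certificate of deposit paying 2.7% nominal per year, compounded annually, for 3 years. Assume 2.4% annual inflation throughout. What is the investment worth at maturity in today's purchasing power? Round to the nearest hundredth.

€5,736.12

Nominal value at maturity: €5,686 × (1 + 2.7%)^3 ≈ €6,159.11.
Price-level factor over 3 years: (1 + 2.4%)^3 = 1.073741824.
Dividing the nominal maturity value by the price-level factor gives the value in today's money.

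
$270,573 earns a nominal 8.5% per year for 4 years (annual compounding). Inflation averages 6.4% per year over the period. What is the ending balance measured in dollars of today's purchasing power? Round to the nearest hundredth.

$292,574.79

Nominal value at maturity: $270,573 × (1 + 8.5%)^4 ≈ $374,975.95.
Price-level factor over 4 years: (1 + 6.4%)^4 ≈ 1.2816413532.
The maturity value deflated by that factor is the answer in today's purchasing power.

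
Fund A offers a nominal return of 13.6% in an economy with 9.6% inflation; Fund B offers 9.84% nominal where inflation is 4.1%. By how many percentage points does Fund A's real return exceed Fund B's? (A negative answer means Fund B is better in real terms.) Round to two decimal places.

Fund A real return: 1.136/1.096 − 1 = 3.650%.
Fund B real return: 1.0984/1.041 − 1 = 5.514%.
Difference: 3.650 − 5.514 = -1.864 pp.

-1.86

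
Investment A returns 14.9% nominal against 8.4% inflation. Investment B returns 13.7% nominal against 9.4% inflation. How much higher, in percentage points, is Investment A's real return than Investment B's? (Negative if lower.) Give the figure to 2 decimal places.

2.07

Investment A real return: 1.149/1.084 − 1 = 5.996%.
Investment B real return: 1.137/1.094 − 1 = 3.931%.
Difference: 5.996 − 3.931 = 2.065 pp.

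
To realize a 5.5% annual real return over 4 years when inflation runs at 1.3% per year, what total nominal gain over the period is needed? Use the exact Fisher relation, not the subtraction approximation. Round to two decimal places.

30.45%

Required annual nominal rate: (1+5.5%)(1+1.3%) − 1 = 6.8715%.
Cumulative over 4 years: (1 + 0.068715)^4 − 1 ≈ 0.30451.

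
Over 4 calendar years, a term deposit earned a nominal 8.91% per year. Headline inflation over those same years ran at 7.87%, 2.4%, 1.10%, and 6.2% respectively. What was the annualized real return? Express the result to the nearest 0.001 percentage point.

4.364%

Cumulative inflation factor: 1.0787 × 1.024 × 1.0110 × 1.062 ≈ 1.18598.
Nominal growth factor: 1.40693. Real growth factor = 1.40693 / 1.18598 ≈ 1.18630.
Annualized: 1.18630^(1/4) − 1 ≈ 0.04364.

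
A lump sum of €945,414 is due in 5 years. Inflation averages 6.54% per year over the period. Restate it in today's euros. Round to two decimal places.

Price-level factor over 5 years: (1 + 6.54%)^5 ≈ 1.3726615296.
Purchasing power today: €945,414 divided by that factor.

€688,745.17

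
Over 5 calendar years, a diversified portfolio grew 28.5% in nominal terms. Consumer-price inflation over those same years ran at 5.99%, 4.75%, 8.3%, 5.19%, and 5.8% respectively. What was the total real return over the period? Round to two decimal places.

-3.97%

Cumulative inflation factor: 1.0599 × 1.0475 × 1.083 × 1.0519 × 1.058 ≈ 1.33816.
Nominal growth factor: 1.28500. Real growth factor = 1.28500 / 1.33816 ≈ 0.96028.
Total real return ≈ -3.9725%.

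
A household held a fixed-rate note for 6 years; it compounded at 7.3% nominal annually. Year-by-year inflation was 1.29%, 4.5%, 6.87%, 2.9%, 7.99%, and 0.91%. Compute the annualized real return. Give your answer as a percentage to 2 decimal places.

Cumulative inflation factor: 1.0129 × 1.045 × 1.0687 × 1.029 × 1.0799 × 1.0091 ≈ 1.26845.
Nominal growth factor: 1.52615. Real growth factor = 1.52615 / 1.26845 ≈ 1.20317.
Annualized: 1.20317^(1/6) − 1 ≈ 0.03131.

3.13%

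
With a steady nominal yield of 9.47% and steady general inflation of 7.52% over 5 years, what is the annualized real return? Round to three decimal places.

1.814%

With constant rates the annual real return is the same each year: (1+9.47%)/(1+7.52%) − 1 = 0.01814.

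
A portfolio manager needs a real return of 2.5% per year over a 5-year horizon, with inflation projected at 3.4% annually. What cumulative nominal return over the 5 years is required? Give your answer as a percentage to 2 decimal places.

Required annual nominal rate: (1+2.5%)(1+3.4%) − 1 = 5.985%.
Cumulative over 5 years: (1 + 0.05985)^5 − 1 ≈ 0.33728.

33.73%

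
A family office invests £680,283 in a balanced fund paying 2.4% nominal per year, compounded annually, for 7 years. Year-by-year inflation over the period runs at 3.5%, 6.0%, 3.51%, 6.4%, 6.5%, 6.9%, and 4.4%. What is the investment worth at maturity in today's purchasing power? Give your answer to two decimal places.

£559,231.15

Nominal value at maturity: £680,283 × (1 + 2.4%)^7 ≈ £803,136.41.
Price-level factor over 7 years: 1.035 × 1.060 × 1.0351 × 1.064 × 1.065 × 1.069 × 1.044 ≈ 1.4361439177.
Dividing the nominal maturity value by the price-level factor gives the value in today's money.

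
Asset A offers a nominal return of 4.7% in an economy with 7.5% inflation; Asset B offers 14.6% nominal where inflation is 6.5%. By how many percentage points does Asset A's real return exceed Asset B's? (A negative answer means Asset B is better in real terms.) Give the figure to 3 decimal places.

Asset A real return: 1.047/1.075 − 1 = -2.6047%.
Asset B real return: 1.146/1.065 − 1 = 7.6056%.
Difference: -2.6047 − 7.6056 = -10.2103 pp.

-10.210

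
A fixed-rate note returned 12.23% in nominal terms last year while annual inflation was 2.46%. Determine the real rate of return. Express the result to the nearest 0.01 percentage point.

Real return via the Fisher equation: (1 + 12.23%)/(1 + 2.46%) − 1 = 1.1223/1.0246 − 1 ≈ 0.09535.

9.54%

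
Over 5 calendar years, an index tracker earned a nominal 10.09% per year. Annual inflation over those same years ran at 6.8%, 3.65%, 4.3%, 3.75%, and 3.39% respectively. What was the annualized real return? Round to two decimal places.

Cumulative inflation factor: 1.068 × 1.0365 × 1.043 × 1.0375 × 1.0339 ≈ 1.23849.
Nominal growth factor: 1.61711. Real growth factor = 1.61711 / 1.23849 ≈ 1.30571.
Annualized: 1.30571^(1/5) − 1 ≈ 0.05480.

5.48%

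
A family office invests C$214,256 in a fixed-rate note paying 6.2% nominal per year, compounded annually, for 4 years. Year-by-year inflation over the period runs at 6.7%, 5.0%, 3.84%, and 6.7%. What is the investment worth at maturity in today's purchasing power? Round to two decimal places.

C$219,557.48

Nominal value at maturity: C$214,256 × (1 + 6.2%)^4 ≈ C$272,540.51.
Price-level factor over 4 years: 1.067 × 1.050 × 1.0384 × 1.067 ≈ 1.2413173265.
Dividing the nominal maturity value by the price-level factor gives the value in today's money.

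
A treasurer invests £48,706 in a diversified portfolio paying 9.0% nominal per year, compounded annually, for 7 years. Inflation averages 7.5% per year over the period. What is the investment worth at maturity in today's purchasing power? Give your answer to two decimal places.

Nominal value at maturity: £48,706 × (1 + 9.0%)^7 ≈ £89,036.47.
Price-level factor over 7 years: (1 + 7.5%)^7 ≈ 1.6590491401.
Dividing the nominal maturity value by the price-level factor gives the value in today's money.

£53,667.17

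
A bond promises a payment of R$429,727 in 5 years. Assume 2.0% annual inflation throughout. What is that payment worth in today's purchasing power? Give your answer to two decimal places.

Price-level factor over 5 years: (1 + 2.0%)^5 = 1.1040808032.
Purchasing power today: R$429,727 divided by that factor.

R$389,216.98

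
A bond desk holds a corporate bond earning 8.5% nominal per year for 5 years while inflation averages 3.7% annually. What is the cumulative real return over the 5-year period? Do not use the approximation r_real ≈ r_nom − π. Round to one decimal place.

25.4%

The annual real rate is (1+8.5%)/(1+3.7%) − 1 = 4.6287%.
Compounded over 5 years: (1 + 0.046287)^5 − 1 ≈ 0.25388.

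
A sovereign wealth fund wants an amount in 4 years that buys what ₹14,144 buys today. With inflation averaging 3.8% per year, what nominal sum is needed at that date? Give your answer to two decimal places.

Cumulative price-level factor: (1+3.8%)^4 ≈ 1.1608855731.
Multiplying ₹14,144 by the price-level factor gives the future nominal sum.

₹16,419.57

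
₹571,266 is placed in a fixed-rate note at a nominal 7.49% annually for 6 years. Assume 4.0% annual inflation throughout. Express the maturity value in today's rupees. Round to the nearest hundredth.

₹696,380.69

Nominal value at maturity: ₹571,266 × (1 + 7.49%)^6 ≈ ₹881,143.73.
Price-level factor over 6 years: (1 + 4.0%)^6 ≈ 1.2653190185.
Dividing the nominal maturity value by the price-level factor gives the value in today's money.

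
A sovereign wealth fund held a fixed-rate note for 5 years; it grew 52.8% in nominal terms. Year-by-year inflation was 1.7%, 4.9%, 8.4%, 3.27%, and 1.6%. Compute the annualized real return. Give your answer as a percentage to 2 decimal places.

4.72%

Cumulative inflation factor: 1.017 × 1.049 × 1.084 × 1.0327 × 1.016 ≈ 1.21337.
Nominal growth factor: 1.52800. Real growth factor = 1.52800 / 1.21337 ≈ 1.25930.
Annualized: 1.25930^(1/5) − 1 ≈ 0.04719.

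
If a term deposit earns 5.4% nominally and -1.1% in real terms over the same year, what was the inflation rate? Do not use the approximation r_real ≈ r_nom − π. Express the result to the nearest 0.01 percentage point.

From (1+r_nom) = (1+r_real)(1+π), we get 1+π = (1 + 5.4%)/(1 − 1.1%) = 1.054/0.989 ≈ 1.06572.
So π ≈ 6.5723%.

6.57%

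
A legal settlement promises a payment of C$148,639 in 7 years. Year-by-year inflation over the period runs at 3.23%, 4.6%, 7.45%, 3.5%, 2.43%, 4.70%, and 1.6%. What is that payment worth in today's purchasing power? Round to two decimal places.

Price-level factor over 7 years: 1.0323 × 1.046 × 1.0745 × 1.035 × 1.0243 × 1.0470 × 1.016 ≈ 1.3084343705.
Purchasing power today: C$148,639 divided by that factor.

C$113,600.65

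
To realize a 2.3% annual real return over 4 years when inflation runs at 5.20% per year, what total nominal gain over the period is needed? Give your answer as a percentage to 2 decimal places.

Required annual nominal rate: (1+2.3%)(1+5.20%) − 1 = 7.6196%.
Cumulative over 4 years: (1 + 0.076196)^4 − 1 ≈ 0.34142.

34.14%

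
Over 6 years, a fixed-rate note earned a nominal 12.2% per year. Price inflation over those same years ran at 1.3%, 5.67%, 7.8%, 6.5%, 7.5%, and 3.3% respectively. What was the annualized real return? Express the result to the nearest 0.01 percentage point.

Cumulative inflation factor: 1.013 × 1.0567 × 1.078 × 1.065 × 1.075 × 1.033 ≈ 1.36470.
Nominal growth factor: 1.99507. Real growth factor = 1.99507 / 1.36470 ≈ 1.46190.
Annualized: 1.46190^(1/6) − 1 ≈ 0.06534.

6.53%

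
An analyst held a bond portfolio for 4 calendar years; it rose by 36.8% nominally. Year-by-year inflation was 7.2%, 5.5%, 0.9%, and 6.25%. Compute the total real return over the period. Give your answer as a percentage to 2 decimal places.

12.83%

Cumulative inflation factor: 1.072 × 1.055 × 1.009 × 1.0625 ≈ 1.21246.
Nominal growth factor: 1.36800. Real growth factor = 1.36800 / 1.21246 ≈ 1.12828.
Total real return ≈ 12.8285%.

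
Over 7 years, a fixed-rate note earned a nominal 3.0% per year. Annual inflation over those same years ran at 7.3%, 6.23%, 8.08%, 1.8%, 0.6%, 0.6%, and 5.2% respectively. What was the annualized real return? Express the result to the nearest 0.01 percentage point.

Cumulative inflation factor: 1.073 × 1.0623 × 1.0808 × 1.018 × 1.006 × 1.006 × 1.052 ≈ 1.33522.
Nominal growth factor: 1.22987. Real growth factor = 1.22987 / 1.33522 ≈ 0.92110.
Annualized: 0.92110^(1/7) − 1 ≈ -0.01167.

-1.17%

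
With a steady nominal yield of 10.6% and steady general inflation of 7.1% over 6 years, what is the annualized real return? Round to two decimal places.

3.27%

With constant rates the annual real return is the same each year: (1+10.6%)/(1+7.1%) − 1 = 0.03268.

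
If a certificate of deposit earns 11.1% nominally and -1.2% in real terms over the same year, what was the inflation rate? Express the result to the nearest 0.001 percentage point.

12.449%

From (1+r_nom) = (1+r_real)(1+π), we get 1+π = (1 + 11.1%)/(1 − 1.2%) = 1.111/0.988 ≈ 1.12449.
So π ≈ 12.4494%.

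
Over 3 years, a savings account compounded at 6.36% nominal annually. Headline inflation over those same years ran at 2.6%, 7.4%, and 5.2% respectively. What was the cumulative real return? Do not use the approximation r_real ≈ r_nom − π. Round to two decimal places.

3.79%

Cumulative inflation factor: 1.026 × 1.074 × 1.052 ≈ 1.15922.
Nominal growth factor: 1.20319. Real growth factor = 1.20319 / 1.15922 ≈ 1.03793.
Total real return ≈ 3.7929%.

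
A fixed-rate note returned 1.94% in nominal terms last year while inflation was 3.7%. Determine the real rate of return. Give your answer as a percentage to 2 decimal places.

Real return via the Fisher equation: (1 + 1.94%)/(1 + 3.7%) − 1 = 1.0194/1.037 − 1 ≈ -0.01697.

-1.70%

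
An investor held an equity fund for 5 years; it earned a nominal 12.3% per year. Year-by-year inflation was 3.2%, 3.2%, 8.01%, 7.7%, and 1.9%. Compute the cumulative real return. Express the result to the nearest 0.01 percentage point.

41.48%

Cumulative inflation factor: 1.032 × 1.032 × 1.0801 × 1.077 × 1.019 ≈ 1.26245.
Nominal growth factor: 1.78607. Real growth factor = 1.78607 / 1.26245 ≈ 1.41477.
Total real return ≈ 41.4769%.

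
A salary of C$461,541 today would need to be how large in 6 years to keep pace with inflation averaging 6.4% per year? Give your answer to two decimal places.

Cumulative price-level factor: (1+6.4%)^6 ≈ 1.4509410494.
Multiplying C$461,541 by the price-level factor gives the future nominal sum.

C$669,668.78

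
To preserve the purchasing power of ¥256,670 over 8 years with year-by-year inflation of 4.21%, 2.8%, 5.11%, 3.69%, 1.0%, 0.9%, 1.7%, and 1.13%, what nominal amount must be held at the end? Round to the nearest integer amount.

Cumulative price-level factor: 1.0421 × 1.028 × 1.0511 × 1.0369 × 1.010 × 1.009 × 1.017 × 1.0113 ≈ 1.2237618812.
The nominal amount required is ¥256,670 scaled up by that factor.

¥314,103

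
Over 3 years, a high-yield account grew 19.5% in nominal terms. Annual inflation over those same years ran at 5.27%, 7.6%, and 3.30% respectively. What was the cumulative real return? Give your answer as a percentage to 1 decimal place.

Cumulative inflation factor: 1.0527 × 1.076 × 1.0330 ≈ 1.17008.
Nominal growth factor: 1.19500. Real growth factor = 1.19500 / 1.17008 ≈ 1.02129.
Total real return ≈ 2.1294%.

2.1%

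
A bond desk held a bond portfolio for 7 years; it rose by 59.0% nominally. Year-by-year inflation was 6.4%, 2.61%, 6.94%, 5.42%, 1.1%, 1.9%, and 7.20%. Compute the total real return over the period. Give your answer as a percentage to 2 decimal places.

16.97%

Cumulative inflation factor: 1.064 × 1.0261 × 1.0694 × 1.0542 × 1.011 × 1.019 × 1.0720 ≈ 1.35930.
Nominal growth factor: 1.59000. Real growth factor = 1.59000 / 1.35930 ≈ 1.16972.
Total real return ≈ 16.9722%.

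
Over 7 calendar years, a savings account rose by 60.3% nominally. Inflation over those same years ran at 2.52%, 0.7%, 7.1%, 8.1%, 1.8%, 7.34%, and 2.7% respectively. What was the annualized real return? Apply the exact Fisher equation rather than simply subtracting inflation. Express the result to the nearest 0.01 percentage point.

2.58%

Cumulative inflation factor: 1.0252 × 1.007 × 1.071 × 1.081 × 1.018 × 1.0734 × 1.027 ≈ 1.34132.
Nominal growth factor: 1.60300. Real growth factor = 1.60300 / 1.34132 ≈ 1.19509.
Annualized: 1.19509^(1/7) − 1 ≈ 0.02579.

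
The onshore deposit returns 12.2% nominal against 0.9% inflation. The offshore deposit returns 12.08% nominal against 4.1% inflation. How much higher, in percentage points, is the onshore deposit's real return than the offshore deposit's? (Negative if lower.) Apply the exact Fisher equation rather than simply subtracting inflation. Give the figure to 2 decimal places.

The onshore deposit real return: 1.122/1.009 − 1 = 11.199%.
The offshore deposit real return: 1.1208/1.041 − 1 = 7.666%.
Difference: 11.199 − 7.666 = 3.533 pp.

3.53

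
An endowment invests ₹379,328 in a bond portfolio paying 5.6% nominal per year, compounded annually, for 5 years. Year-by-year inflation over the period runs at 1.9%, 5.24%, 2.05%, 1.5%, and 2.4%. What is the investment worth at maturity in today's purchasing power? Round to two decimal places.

₹437,925.73

Nominal value at maturity: ₹379,328 × (1 + 5.6%)^5 ≈ ₹498,120.59.
Price-level factor over 5 years: 1.019 × 1.0524 × 1.0205 × 1.015 × 1.024 ≈ 1.1374544952.
The maturity value deflated by that factor is the answer in today's purchasing power.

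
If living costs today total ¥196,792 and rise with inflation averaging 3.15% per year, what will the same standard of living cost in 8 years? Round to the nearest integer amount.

Cumulative price-level factor: (1+3.15%)^8 ≈ 1.2816040126.
The nominal amount required is ¥196,792 scaled up by that factor.

¥252,209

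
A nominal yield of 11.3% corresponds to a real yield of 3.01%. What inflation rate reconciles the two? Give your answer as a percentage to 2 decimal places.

From (1+r_nom) = (1+r_real)(1+π), we get 1+π = (1 + 11.3%)/(1 + 3.01%) = 1.113/1.0301 ≈ 1.08048.
So π ≈ 8.0478%.

8.05%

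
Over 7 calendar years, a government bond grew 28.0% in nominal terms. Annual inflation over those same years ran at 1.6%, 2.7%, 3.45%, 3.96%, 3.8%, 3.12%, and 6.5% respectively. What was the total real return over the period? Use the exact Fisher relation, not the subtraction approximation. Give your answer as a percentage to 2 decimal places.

Cumulative inflation factor: 1.016 × 1.027 × 1.0345 × 1.0396 × 1.038 × 1.0312 × 1.065 ≈ 1.27924.
Nominal growth factor: 1.28000. Real growth factor = 1.28000 / 1.27924 ≈ 1.00060.
Total real return ≈ 0.0597%.

0.06%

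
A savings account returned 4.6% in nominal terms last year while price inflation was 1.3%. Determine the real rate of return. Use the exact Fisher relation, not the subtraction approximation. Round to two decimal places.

Real return via the Fisher equation: (1 + 4.6%)/(1 + 1.3%) − 1 = 1.046/1.013 − 1 ≈ 0.03258.

3.26%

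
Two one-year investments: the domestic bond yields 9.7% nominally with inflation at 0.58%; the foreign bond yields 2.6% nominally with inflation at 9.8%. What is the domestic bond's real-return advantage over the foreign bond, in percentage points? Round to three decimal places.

15.625

The domestic bond real return: 1.097/1.0058 − 1 = 9.0674%.
The foreign bond real return: 1.026/1.098 − 1 = -6.5574%.
Difference: 9.0674 − (-6.5574) = 15.6248 pp.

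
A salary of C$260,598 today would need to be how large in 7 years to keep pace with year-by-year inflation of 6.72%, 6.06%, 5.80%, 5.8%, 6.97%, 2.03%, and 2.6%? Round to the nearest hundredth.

Cumulative price-level factor: 1.0672 × 1.0606 × 1.0580 × 1.058 × 1.0697 × 1.0203 × 1.026 ≈ 1.4187504686.
Multiplying C$260,598 by the price-level factor gives the future nominal sum.

C$369,723.53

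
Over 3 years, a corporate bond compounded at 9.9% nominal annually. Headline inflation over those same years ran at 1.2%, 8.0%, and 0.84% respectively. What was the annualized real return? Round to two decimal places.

6.39%

Cumulative inflation factor: 1.012 × 1.080 × 1.0084 ≈ 1.10214.
Nominal growth factor: 1.32737. Real growth factor = 1.32737 / 1.10214 ≈ 1.20436.
Annualized: 1.20436^(1/3) − 1 ≈ 0.06394.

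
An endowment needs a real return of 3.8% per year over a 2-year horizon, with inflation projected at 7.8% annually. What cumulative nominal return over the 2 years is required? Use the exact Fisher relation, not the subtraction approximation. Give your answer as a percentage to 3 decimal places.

Required annual nominal rate: (1+3.8%)(1+7.8%) − 1 = 11.8964%.
Cumulative over 2 years: (1 + 0.118964)^2 − 1 ≈ 0.25208.

25.208%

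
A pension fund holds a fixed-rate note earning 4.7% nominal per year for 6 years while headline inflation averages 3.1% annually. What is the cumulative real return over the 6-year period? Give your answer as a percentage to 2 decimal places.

The annual real rate is (1+4.7%)/(1+3.1%) − 1 = 1.5519%.
Compounded over 6 years: (1 + 0.015519)^6 − 1 ≈ 0.09680.

9.68%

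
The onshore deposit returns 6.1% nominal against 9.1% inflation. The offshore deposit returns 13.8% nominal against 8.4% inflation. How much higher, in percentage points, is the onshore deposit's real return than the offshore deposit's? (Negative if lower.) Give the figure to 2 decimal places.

The onshore deposit real return: 1.061/1.091 − 1 = -2.750%.
The offshore deposit real return: 1.138/1.084 − 1 = 4.982%.
Difference: -2.750 − 4.982 = -7.732 pp.

-7.73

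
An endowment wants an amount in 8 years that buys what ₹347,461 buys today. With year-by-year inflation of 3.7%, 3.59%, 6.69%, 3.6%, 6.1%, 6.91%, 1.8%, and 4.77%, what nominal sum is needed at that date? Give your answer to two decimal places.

Cumulative price-level factor: 1.037 × 1.0359 × 1.0669 × 1.036 × 1.061 × 1.0691 × 1.018 × 1.0477 ≈ 1.4364764001.
Multiplying ₹347,461 by the price-level factor gives the future nominal sum.

₹499,119.53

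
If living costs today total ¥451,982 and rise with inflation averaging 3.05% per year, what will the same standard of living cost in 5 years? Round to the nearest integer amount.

¥525,244

Cumulative price-level factor: (1+3.05%)^5 ≈ 1.1620905795.
The nominal amount required is ¥451,982 scaled up by that factor.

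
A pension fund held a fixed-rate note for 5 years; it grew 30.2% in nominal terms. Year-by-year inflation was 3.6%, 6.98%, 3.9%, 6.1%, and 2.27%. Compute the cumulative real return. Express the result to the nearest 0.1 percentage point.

4.2%

Cumulative inflation factor: 1.036 × 1.0698 × 1.039 × 1.061 × 1.0227 ≈ 1.24952.
Nominal growth factor: 1.30200. Real growth factor = 1.30200 / 1.24952 ≈ 1.04200.
Total real return ≈ 4.2004%.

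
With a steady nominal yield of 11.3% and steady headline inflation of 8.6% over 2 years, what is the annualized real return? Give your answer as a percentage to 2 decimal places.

With constant rates the annual real return is the same each year: (1+11.3%)/(1+8.6%) − 1 = 0.02486.

2.49%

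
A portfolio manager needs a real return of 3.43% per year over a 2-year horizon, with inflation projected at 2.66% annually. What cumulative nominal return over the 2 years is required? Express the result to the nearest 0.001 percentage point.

Required annual nominal rate: (1+3.43%)(1+2.66%) − 1 = 6.181238%.
Cumulative over 2 years: (1 + 0.06181238)^2 − 1 ≈ 0.12745.

12.745%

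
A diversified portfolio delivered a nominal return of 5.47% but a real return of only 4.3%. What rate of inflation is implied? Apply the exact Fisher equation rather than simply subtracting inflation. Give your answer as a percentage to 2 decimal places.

From (1+r_nom) = (1+r_real)(1+π), we get 1+π = (1 + 5.47%)/(1 + 4.3%) = 1.0547/1.043 ≈ 1.01122.
So π ≈ 1.1218%.

1.12%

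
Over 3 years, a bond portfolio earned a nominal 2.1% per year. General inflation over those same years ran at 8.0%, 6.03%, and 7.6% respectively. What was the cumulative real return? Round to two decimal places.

Cumulative inflation factor: 1.080 × 1.0603 × 1.076 ≈ 1.23215.
Nominal growth factor: 1.06433. Real growth factor = 1.06433 / 1.23215 ≈ 0.86380.
Total real return ≈ -13.6202%.

-13.62%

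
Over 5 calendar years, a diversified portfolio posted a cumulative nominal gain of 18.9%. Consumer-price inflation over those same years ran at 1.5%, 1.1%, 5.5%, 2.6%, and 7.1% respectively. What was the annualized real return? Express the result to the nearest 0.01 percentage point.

-0.01%

Cumulative inflation factor: 1.015 × 1.011 × 1.055 × 1.026 × 1.071 ≈ 1.18962.
Nominal growth factor: 1.18900. Real growth factor = 1.18900 / 1.18962 ≈ 0.99948.
Annualized: 0.99948^(1/5) − 1 ≈ -0.00010.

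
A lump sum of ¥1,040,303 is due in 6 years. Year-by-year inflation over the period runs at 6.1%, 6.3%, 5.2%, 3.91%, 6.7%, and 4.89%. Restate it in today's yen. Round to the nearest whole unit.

Price-level factor over 6 years: 1.061 × 1.063 × 1.052 × 1.0391 × 1.067 × 1.0489 ≈ 1.3798130176.
Purchasing power today: ¥1,040,303 divided by that factor.

¥753,945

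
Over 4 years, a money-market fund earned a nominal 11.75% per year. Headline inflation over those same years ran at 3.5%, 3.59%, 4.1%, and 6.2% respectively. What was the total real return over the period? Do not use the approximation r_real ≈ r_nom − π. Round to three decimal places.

31.570%

Cumulative inflation factor: 1.035 × 1.0359 × 1.041 × 1.062 ≈ 1.18531.
Nominal growth factor: 1.55952. Real growth factor = 1.55952 / 1.18531 ≈ 1.31570.
Total real return ≈ 31.5699%.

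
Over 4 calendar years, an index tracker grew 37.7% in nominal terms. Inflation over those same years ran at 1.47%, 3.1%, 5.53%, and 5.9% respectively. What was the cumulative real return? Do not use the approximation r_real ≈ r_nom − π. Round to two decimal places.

17.78%

Cumulative inflation factor: 1.0147 × 1.031 × 1.0553 × 1.059 ≈ 1.16914.
Nominal growth factor: 1.37700. Real growth factor = 1.37700 / 1.16914 ≈ 1.17778.
Total real return ≈ 17.7784%.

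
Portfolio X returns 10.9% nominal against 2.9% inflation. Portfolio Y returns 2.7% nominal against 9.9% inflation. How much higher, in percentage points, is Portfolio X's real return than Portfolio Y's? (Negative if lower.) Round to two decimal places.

Portfolio X real return: 1.109/1.029 − 1 = 7.775%.
Portfolio Y real return: 1.027/1.099 − 1 = -6.551%.
Difference: 7.775 − (-6.551) = 14.326 pp.

14.33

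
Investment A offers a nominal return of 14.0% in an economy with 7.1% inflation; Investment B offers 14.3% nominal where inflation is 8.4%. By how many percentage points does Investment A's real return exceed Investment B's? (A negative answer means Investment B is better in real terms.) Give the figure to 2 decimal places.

1.00

Investment A real return: 1.140/1.071 − 1 = 6.443%.
Investment B real return: 1.143/1.084 − 1 = 5.443%.
Difference: 6.443 − 5.443 = 1.000 pp.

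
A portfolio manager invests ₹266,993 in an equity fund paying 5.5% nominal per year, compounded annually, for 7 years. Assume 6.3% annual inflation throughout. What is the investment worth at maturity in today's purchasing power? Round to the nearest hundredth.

₹253,241.13

Nominal value at maturity: ₹266,993 × (1 + 5.5%)^7 ≈ ₹388,389.15.
Price-level factor over 7 years: (1 + 6.3%)^7 ≈ 1.5336732814.
Dividing the nominal maturity value by the price-level factor gives the value in today's money.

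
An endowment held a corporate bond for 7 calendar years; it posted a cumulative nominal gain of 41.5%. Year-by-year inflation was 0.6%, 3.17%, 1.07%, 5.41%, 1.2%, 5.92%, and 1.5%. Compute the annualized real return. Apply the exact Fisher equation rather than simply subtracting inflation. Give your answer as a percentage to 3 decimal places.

Cumulative inflation factor: 1.006 × 1.0317 × 1.0107 × 1.0541 × 1.012 × 1.0592 × 1.015 ≈ 1.20304.
Nominal growth factor: 1.41500. Real growth factor = 1.41500 / 1.20304 ≈ 1.17619.
Annualized: 1.17619^(1/7) − 1 ≈ 0.02345.

2.345%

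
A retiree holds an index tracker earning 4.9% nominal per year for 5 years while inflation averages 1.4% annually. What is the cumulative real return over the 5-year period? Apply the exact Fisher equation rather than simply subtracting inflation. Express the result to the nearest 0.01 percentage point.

The annual real rate is (1+4.9%)/(1+1.4%) − 1 = 3.4517%.
Compounded over 5 years: (1 + 0.034517)^5 − 1 ≈ 0.18492.

18.49%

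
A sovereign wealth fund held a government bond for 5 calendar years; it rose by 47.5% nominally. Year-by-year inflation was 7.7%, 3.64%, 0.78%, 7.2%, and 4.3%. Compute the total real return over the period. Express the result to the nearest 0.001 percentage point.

17.272%

Cumulative inflation factor: 1.077 × 1.0364 × 1.0078 × 1.072 × 1.043 ≈ 1.25776.
Nominal growth factor: 1.47500. Real growth factor = 1.47500 / 1.25776 ≈ 1.17272.
Total real return ≈ 17.2723%.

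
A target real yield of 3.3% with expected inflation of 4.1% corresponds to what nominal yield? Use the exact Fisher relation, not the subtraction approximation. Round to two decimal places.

By the Fisher equation, 1 + r_nom = (1 + 3.3%)(1 + 4.1%) = 1.033 × 1.041 = 1.075353.
So r_nom = 7.5353%.

7.54%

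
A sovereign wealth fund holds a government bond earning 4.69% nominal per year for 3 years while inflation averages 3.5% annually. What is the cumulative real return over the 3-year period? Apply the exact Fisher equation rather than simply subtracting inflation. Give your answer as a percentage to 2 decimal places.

The annual real rate is (1+4.69%)/(1+3.5%) − 1 = 1.1498%.
Compounded over 3 years: (1 + 0.011498)^3 − 1 ≈ 0.03489.

3.49%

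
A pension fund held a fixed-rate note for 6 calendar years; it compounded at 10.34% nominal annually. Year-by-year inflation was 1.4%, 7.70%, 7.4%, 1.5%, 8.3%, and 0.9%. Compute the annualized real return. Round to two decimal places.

5.61%

Cumulative inflation factor: 1.014 × 1.0770 × 1.074 × 1.015 × 1.083 × 1.009 ≈ 1.30090.
Nominal growth factor: 1.80467. Real growth factor = 1.80467 / 1.30090 ≈ 1.38725.
Annualized: 1.38725^(1/6) − 1 ≈ 0.05607.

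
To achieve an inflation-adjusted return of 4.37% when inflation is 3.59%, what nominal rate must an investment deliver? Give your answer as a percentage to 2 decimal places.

By the Fisher equation, 1 + r_nom = (1 + 4.37%)(1 + 3.59%) = 1.0437 × 1.0359 = 1.08116883.
So r_nom = 8.116883%.

8.12%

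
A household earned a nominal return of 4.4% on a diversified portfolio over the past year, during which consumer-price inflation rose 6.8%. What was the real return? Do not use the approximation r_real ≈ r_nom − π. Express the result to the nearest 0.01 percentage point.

Real return via the Fisher equation: (1 + 4.4%)/(1 + 6.8%) − 1 = 1.044/1.068 − 1 ≈ -0.02247.

-2.25%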